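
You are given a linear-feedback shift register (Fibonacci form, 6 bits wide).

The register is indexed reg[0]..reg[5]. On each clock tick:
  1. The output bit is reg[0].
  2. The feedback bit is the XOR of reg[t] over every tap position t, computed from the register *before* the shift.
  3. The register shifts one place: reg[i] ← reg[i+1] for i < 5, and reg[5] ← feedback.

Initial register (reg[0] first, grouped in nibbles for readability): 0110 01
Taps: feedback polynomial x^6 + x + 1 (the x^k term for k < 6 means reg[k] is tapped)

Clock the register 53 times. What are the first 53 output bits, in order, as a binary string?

k : reg_k → out_k, fb_k
0: 011001 → 0, fb=1
1: 110011 → 1, fb=0
2: 100110 → 1, fb=1
3: 001101 → 0, fb=0
4: 011010 → 0, fb=1
5: 110101 → 1, fb=0
6: 101010 → 1, fb=1
7: 010101 → 0, fb=1
8: 101011 → 1, fb=1
9: 010111 → 0, fb=1
10: 101111 → 1, fb=1
11: 011111 → 0, fb=1
12: 111111 → 1, fb=0
13: 111110 → 1, fb=0
14: 111100 → 1, fb=0
15: 111000 → 1, fb=0
16: 110000 → 1, fb=0
17: 100000 → 1, fb=1
18: 000001 → 0, fb=0
19: 000010 → 0, fb=0
20: 000100 → 0, fb=0
21: 001000 → 0, fb=0
22: 010000 → 0, fb=1
23: 100001 → 1, fb=1
24: 000011 → 0, fb=0
25: 000110 → 0, fb=0
26: 001100 → 0, fb=0
27: 011000 → 0, fb=1
28: 110001 → 1, fb=0
29: 100010 → 1, fb=1
30: 000101 → 0, fb=0
31: 001010 → 0, fb=0
32: 010100 → 0, fb=1
33: 101001 → 1, fb=1
34: 010011 → 0, fb=1
35: 100111 → 1, fb=1
36: 001111 → 0, fb=0
37: 011110 → 0, fb=1
38: 111101 → 1, fb=0
39: 111010 → 1, fb=0
40: 110100 → 1, fb=0
41: 101000 → 1, fb=1
42: 010001 → 0, fb=1
43: 100011 → 1, fb=1
44: 000111 → 0, fb=0
45: 001110 → 0, fb=0
46: 011100 → 0, fb=1
47: 111001 → 1, fb=0
48: 110010 → 1, fb=0
49: 100100 → 1, fb=1
50: 001001 → 0, fb=0
51: 010010 → 0, fb=1
52: 100101 → 1, fb=1

01100110101011111100000100001100010100111101000111001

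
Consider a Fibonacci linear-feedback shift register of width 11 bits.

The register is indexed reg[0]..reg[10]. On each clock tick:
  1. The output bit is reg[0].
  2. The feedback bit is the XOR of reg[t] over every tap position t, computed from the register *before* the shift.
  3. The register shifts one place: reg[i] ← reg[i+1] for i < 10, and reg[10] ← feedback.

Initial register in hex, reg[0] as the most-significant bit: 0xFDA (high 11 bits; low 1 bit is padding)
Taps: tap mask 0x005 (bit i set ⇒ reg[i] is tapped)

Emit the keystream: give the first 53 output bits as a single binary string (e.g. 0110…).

k : reg_k → out_k, fb_k
0: 11111101101 → 1, fb=0
1: 11111011010 → 1, fb=0
2: 11110110100 → 1, fb=0
3: 11101101000 → 1, fb=0
4: 11011010000 → 1, fb=1
5: 10110100001 → 1, fb=0
6: 01101000010 → 0, fb=1
7: 11010000101 → 1, fb=1
8: 10100001011 → 1, fb=0
9: 01000010110 → 0, fb=0
10: 10000101100 → 1, fb=1
11: 00001011001 → 0, fb=0
12: 00010110010 → 0, fb=0
13: 00101100100 → 0, fb=1
14: 01011001001 → 0, fb=0
15: 10110010010 → 1, fb=0
16: 01100100100 → 0, fb=1
17: 11001001001 → 1, fb=1
18: 10010010011 → 1, fb=1
19: 00100100111 → 0, fb=1
20: 01001001111 → 0, fb=0
21: 10010011110 → 1, fb=1
22: 00100111101 → 0, fb=1
23: 01001111011 → 0, fb=0
24: 10011110110 → 1, fb=1
25: 00111101101 → 0, fb=1
26: 01111011011 → 0, fb=1
27: 11110110111 → 1, fb=0
28: 11101101110 → 1, fb=0
29: 11011011100 → 1, fb=1
30: 10110111001 → 1, fb=0
31: 01101110010 → 0, fb=1
32: 11011100101 → 1, fb=1
33: 10111001011 → 1, fb=0
34: 01110010110 → 0, fb=1
35: 11100101101 → 1, fb=0
36: 11001011010 → 1, fb=1
37: 10010110101 → 1, fb=1
38: 00101101011 → 0, fb=1
39: 01011010111 → 0, fb=0
40: 10110101110 → 1, fb=0
41: 01101011100 → 0, fb=1
42: 11010111001 → 1, fb=1
43: 10101110011 → 1, fb=0
44: 01011100110 → 0, fb=0
45: 10111001100 → 1, fb=0
46: 01110011000 → 0, fb=1
47: 11100110001 → 1, fb=0
48: 11001100010 → 1, fb=1
49: 10011000101 → 1, fb=1
50: 00110001011 → 0, fb=1
51: 01100010111 → 0, fb=1
52: 11000101111 → 1, fb=1

11111101101000010110010010011110110111001011010111001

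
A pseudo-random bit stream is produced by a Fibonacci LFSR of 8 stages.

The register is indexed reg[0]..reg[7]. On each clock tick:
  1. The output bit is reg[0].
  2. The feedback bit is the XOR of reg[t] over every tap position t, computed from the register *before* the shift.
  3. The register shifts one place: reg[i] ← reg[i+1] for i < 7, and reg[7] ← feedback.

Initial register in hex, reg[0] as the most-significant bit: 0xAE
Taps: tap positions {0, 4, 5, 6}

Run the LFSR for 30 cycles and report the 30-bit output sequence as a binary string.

k : reg_k → out_k, fb_k
0: 10101110 → 1, fb=0
1: 01011100 → 0, fb=0
2: 10111000 → 1, fb=0
3: 01110000 → 0, fb=0
4: 11100000 → 1, fb=1
5: 11000001 → 1, fb=1
6: 10000011 → 1, fb=0
7: 00000110 → 0, fb=0
8: 00001100 → 0, fb=0
9: 00011000 → 0, fb=1
10: 00110001 → 0, fb=0
11: 01100010 → 0, fb=1
12: 11000101 → 1, fb=0
13: 10001010 → 1, fb=1
14: 00010101 → 0, fb=1
15: 00101011 → 0, fb=0
16: 01010110 → 0, fb=0
17: 10101100 → 1, fb=1
18: 01011001 → 0, fb=1
19: 10110011 → 1, fb=0
20: 01100110 → 0, fb=0
21: 11001100 → 1, fb=1
22: 10011001 → 1, fb=0
23: 00110010 → 0, fb=1
24: 01100101 → 0, fb=1
25: 11001011 → 1, fb=1
26: 10010111 → 1, fb=1
27: 00101111 → 0, fb=1
28: 01011111 → 0, fb=1
29: 10111111 → 1, fb=0

101011100000110001010110011001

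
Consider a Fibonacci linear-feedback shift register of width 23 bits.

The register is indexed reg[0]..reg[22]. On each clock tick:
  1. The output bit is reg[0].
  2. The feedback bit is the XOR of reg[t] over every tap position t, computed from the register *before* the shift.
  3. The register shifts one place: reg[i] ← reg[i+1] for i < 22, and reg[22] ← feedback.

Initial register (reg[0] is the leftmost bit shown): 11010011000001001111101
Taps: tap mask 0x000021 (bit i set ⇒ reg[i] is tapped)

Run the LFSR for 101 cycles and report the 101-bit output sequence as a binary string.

11010011000001001111101101100111001101110010111100000011101001011001111011101110001011001000011001010

step | reg (before) | out | fb
   0 | 11010011000001001111101 | 1 | 1
   1 | 10100110000010011111011 | 1 | 0
   2 | 01001100000100111110110 | 0 | 1
   3 | 10011000001001111101101 | 1 | 1
   4 | 00110000010011111011011 | 0 | 0
   5 | 01100000100111110110110 | 0 | 0
   6 | 11000001001111101101100 | 1 | 1
   7 | 10000010011111011011001 | 1 | 1
   8 | 00000100111110110110011 | 0 | 1
   9 | 00001001111101101100111 | 0 | 0
  10 | 00010011111011011001110 | 0 | 0
  11 | 00100111110110110011100 | 0 | 1
  12 | 01001111101101100111001 | 0 | 1
  13 | 10011111011011001110011 | 1 | 0
  14 | 00111110110110011100110 | 0 | 1
  15 | 01111101101100111001101 | 0 | 1
  16 | 11111011011001110011011 | 1 | 1
  17 | 11110110110011100110111 | 1 | 0
  18 | 11101101100111001101110 | 1 | 0
  19 | 11011011001110011011100 | 1 | 1
  20 | 10110110011100110111001 | 1 | 0
  21 | 01101100111001101110010 | 0 | 1
  22 | 11011001110011011100101 | 1 | 1
  23 | 10110011100110111001011 | 1 | 1
  24 | 01100111001101110010111 | 0 | 1
  25 | 11001110011011100101111 | 1 | 0
  26 | 10011100110111001011110 | 1 | 0
  27 | 00111001101110010111100 | 0 | 0
  28 | 01110011011100101111000 | 0 | 0
  29 | 11100110111001011110000 | 1 | 0
  30 | 11001101110010111100000 | 1 | 0
  31 | 10011011100101111000000 | 1 | 1
  32 | 00110111001011110000001 | 0 | 1
  33 | 01101110010111100000011 | 0 | 1
  34 | 11011100101111000000111 | 1 | 0
  35 | 10111001011110000001110 | 1 | 1
  36 | 01110010111100000011101 | 0 | 0
  37 | 11100101111000000111010 | 1 | 0
  38 | 11001011110000001110100 | 1 | 1
  39 | 10010111100000011101001 | 1 | 0
  40 | 00101111000000111010010 | 0 | 1
  41 | 01011110000001110100101 | 0 | 1
  42 | 10111100000011101001011 | 1 | 0
  43 | 01111000000111010010110 | 0 | 0
  44 | 11110000001110100101100 | 1 | 1
  45 | 11100000011101001011001 | 1 | 1
  46 | 11000000111010010110011 | 1 | 1
  47 | 10000001110100101100111 | 1 | 1
  48 | 00000011101001011001111 | 0 | 0
  49 | 00000111010010110011110 | 0 | 1
  50 | 00001110100101100111101 | 0 | 1
  51 | 00011101001011001111011 | 0 | 1
  52 | 00111010010110011110111 | 0 | 0
  53 | 01110100101100111101110 | 0 | 1
  54 | 11101001011001111011101 | 1 | 1
  55 | 11010010110011110111011 | 1 | 1
  56 | 10100101100111101110111 | 1 | 0
  57 | 01001011001111011101110 | 0 | 0
  58 | 10010110011110111011100 | 1 | 0
  59 | 00101100111101110111000 | 0 | 1
  60 | 01011001111011101110001 | 0 | 0
  61 | 10110011110111011100010 | 1 | 1
  62 | 01100111101110111000101 | 0 | 1
  63 | 11001111011101110001011 | 1 | 0
  64 | 10011110111011100010110 | 1 | 0
  65 | 00111101110111000101100 | 0 | 1
  66 | 01111011101110001011001 | 0 | 0
  67 | 11110111011100010110010 | 1 | 0
  68 | 11101110111000101100100 | 1 | 0
  69 | 11011101110001011001000 | 1 | 0
  70 | 10111011100010110010000 | 1 | 1
  71 | 01110111000101100100001 | 0 | 1
  72 | 11101110001011001000011 | 1 | 0
  73 | 11011100010110010000110 | 1 | 0
  74 | 10111000101100100001100 | 1 | 1
  75 | 01110001011001000011001 | 0 | 0
  76 | 11100010110010000110010 | 1 | 1
  77 | 11000101100100001100101 | 1 | 0
  78 | 10001011001000011001010 | 1 | 1
  79 | 00010110010000110010101 | 0 | 1
  80 | 00101100100001100101011 | 0 | 1
  81 | 01011001000011001010111 | 0 | 0
  82 | 10110010000110010101110 | 1 | 1
  83 | 01100100001100101011101 | 0 | 1
  84 | 11001000011001010111011 | 1 | 1
  85 | 10010000110010101110111 | 1 | 1
  86 | 00100001100101011101111 | 0 | 0
  87 | 01000011001010111011110 | 0 | 0
  88 | 10000110010101110111100 | 1 | 0
  89 | 00001100101011101111000 | 0 | 1
  90 | 00011001010111011110001 | 0 | 0
  91 | 00110010101110111100010 | 0 | 0
  92 | 01100101011101111000100 | 0 | 1
  93 | 11001010111011110001001 | 1 | 1
  94 | 10010101110111100010011 | 1 | 0
  95 | 00101011101111000100110 | 0 | 0
  96 | 01010111011110001001100 | 0 | 1
  97 | 10101110111100010011001 | 1 | 0
  98 | 01011101111000100110010 | 0 | 1
  99 | 10111011110001001100101 | 1 | 1
 100 | 01110111100010011001011 | 0 | 1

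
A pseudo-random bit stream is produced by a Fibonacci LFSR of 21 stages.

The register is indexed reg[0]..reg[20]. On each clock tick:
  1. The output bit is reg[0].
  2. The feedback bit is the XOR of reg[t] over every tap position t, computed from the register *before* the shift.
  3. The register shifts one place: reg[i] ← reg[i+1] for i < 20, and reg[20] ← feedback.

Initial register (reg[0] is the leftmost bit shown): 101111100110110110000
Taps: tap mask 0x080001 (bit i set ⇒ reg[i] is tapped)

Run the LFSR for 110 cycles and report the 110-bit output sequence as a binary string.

10111110011011011000010011000011100011111101001010110000011001110100010010101001011000101000010001011100000100

step | reg (before) | out | fb
   0 | 101111100110110110000 | 1 | 1
   1 | 011111001101101100001 | 0 | 0
   2 | 111110011011011000010 | 1 | 0
   3 | 111100110110110000100 | 1 | 1
   4 | 111001101101100001001 | 1 | 1
   5 | 110011011011000010011 | 1 | 0
   6 | 100110110110000100110 | 1 | 0
   7 | 001101101100001001100 | 0 | 0
   8 | 011011011000010011000 | 0 | 0
   9 | 110110110000100110000 | 1 | 1
  10 | 101101100001001100001 | 1 | 1
  11 | 011011000010011000011 | 0 | 1
  12 | 110110000100110000111 | 1 | 0
  13 | 101100001001100001110 | 1 | 0
  14 | 011000010011000011100 | 0 | 0
  15 | 110000100110000111000 | 1 | 1
  16 | 100001001100001110001 | 1 | 1
  17 | 000010011000011100011 | 0 | 1
  18 | 000100110000111000111 | 0 | 1
  19 | 001001100001110001111 | 0 | 1
  20 | 010011000011100011111 | 0 | 1
  21 | 100110000111000111111 | 1 | 0
  22 | 001100001110001111110 | 0 | 1
  23 | 011000011100011111101 | 0 | 0
  24 | 110000111000111111010 | 1 | 0
  25 | 100001110001111110100 | 1 | 1
  26 | 000011100011111101001 | 0 | 0
  27 | 000111000111111010010 | 0 | 1
  28 | 001110001111110100101 | 0 | 0
  29 | 011100011111101001010 | 0 | 1
  30 | 111000111111010010101 | 1 | 1
  31 | 110001111110100101011 | 1 | 0
  32 | 100011111101001010110 | 1 | 0
  33 | 000111111010010101100 | 0 | 0
  34 | 001111110100101011000 | 0 | 0
  35 | 011111101001010110000 | 0 | 0
  36 | 111111010010101100000 | 1 | 1
  37 | 111110100101011000001 | 1 | 1
  38 | 111101001010110000011 | 1 | 0
  39 | 111010010101100000110 | 1 | 0
  40 | 110100101011000001100 | 1 | 1
  41 | 101001010110000011001 | 1 | 1
  42 | 010010101100000110011 | 0 | 1
  43 | 100101011000001100111 | 1 | 0
  44 | 001010110000011001110 | 0 | 1
  45 | 010101100000110011101 | 0 | 0
  46 | 101011000001100111010 | 1 | 0
  47 | 010110000011001110100 | 0 | 0
  48 | 101100000110011101000 | 1 | 1
  49 | 011000001100111010001 | 0 | 0
  50 | 110000011001110100010 | 1 | 0
  51 | 100000110011101000100 | 1 | 1
  52 | 000001100111010001001 | 0 | 0
  53 | 000011001110100010010 | 0 | 1
  54 | 000110011101000100101 | 0 | 0
  55 | 001100111010001001010 | 0 | 1
  56 | 011001110100010010101 | 0 | 0
  57 | 110011101000100101010 | 1 | 0
  58 | 100111010001001010100 | 1 | 1
  59 | 001110100010010101001 | 0 | 0
  60 | 011101000100101010010 | 0 | 1
  61 | 111010001001010100101 | 1 | 1
  62 | 110100010010101001011 | 1 | 0
  63 | 101000100101010010110 | 1 | 0
  64 | 010001001010100101100 | 0 | 0
  65 | 100010010101001011000 | 1 | 1
  66 | 000100101010010110001 | 0 | 0
  67 | 001001010100101100010 | 0 | 1
  68 | 010010101001011000101 | 0 | 0
  69 | 100101010010110001010 | 1 | 0
  70 | 001010100101100010100 | 0 | 0
  71 | 010101001011000101000 | 0 | 0
  72 | 101010010110001010000 | 1 | 1
  73 | 010100101100010100001 | 0 | 0
  74 | 101001011000101000010 | 1 | 0
  75 | 010010110001010000100 | 0 | 0
  76 | 100101100010100001000 | 1 | 1
  77 | 001011000101000010001 | 0 | 0
  78 | 010110001010000100010 | 0 | 1
  79 | 101100010100001000101 | 1 | 1
  80 | 011000101000010001011 | 0 | 1
  81 | 110001010000100010111 | 1 | 0
  82 | 100010100001000101110 | 1 | 0
  83 | 000101000010001011100 | 0 | 0
  84 | 001010000100010111000 | 0 | 0
  85 | 010100001000101110000 | 0 | 0
  86 | 101000010001011100000 | 1 | 1
  87 | 010000100010111000001 | 0 | 0
  88 | 100001000101110000010 | 1 | 0
  89 | 000010001011100000100 | 0 | 0
  90 | 000100010111000001000 | 0 | 0
  91 | 001000101110000010000 | 0 | 0
  92 | 010001011100000100000 | 0 | 0
  93 | 100010111000001000000 | 1 | 1
  94 | 000101110000010000001 | 0 | 0
  95 | 001011100000100000010 | 0 | 1
  96 | 010111000001000000101 | 0 | 0
  97 | 101110000010000001010 | 1 | 0
  98 | 011100000100000010100 | 0 | 0
  99 | 111000001000000101000 | 1 | 1
 100 | 110000010000001010001 | 1 | 1
 101 | 100000100000010100011 | 1 | 0
 102 | 000001000000101000110 | 0 | 1
 103 | 000010000001010001101 | 0 | 0
 104 | 000100000010100011010 | 0 | 1
 105 | 001000000101000110101 | 0 | 0
 106 | 010000001010001101010 | 0 | 1
 107 | 100000010100011010101 | 1 | 1
 108 | 000000101000110101011 | 0 | 1
 109 | 000001010001101010111 | 0 | 1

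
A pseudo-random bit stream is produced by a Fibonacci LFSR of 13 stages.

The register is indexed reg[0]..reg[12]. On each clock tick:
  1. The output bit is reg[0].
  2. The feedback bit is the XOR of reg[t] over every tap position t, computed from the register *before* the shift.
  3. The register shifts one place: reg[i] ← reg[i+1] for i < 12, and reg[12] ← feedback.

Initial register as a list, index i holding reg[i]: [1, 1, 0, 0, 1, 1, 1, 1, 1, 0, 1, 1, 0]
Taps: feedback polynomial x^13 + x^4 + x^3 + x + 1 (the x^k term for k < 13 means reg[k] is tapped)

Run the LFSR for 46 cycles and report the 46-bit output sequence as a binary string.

1100111110110110101100000010101010011100000101

tick  register→output (feedback)
  0  1100111110110→1 (1)
  1  1001111101101→1 (1)
  2  0011111011011→0 (0)
  3  0111110110110→0 (1)
  4  1111101101101→1 (0)
  5  1111011011010→1 (1)
  6  1110110110101→1 (1)
  7  1101101101011→1 (0)
  8  1011011010110→1 (0)
  9  0110110101100→0 (0)
 10  1101101011000→1 (0)
 11  1011010110000→1 (0)
 12  0110101100000→0 (0)
 13  1101011000000→1 (1)
 14  1010110000001→1 (0)
 15  0101100000010→0 (1)
 16  1011000000101→1 (0)
 17  0110000001010→0 (1)
 18  1100000010101→1 (0)
 19  1000000101010→1 (1)
 20  0000001010101→0 (0)
 21  0000010101010→0 (0)
 22  0000101010100→0 (1)
 23  0001010101001→0 (1)
 24  0010101010011→0 (1)
 25  0101010100111→0 (0)
 26  1010101001110→1 (0)
 27  0101010011100→0 (0)
 28  1010100111000→1 (0)
 29  0101001110000→0 (0)
 30  1010011100000→1 (1)
 31  0100111000001→0 (0)
 32  1001110000010→1 (1)
 33  0011100000101→0 (0)
 34  0111000001010→0 (0)
 35  1110000010100→1 (0)
 36  1100000101000→1 (0)
 37  1000001010000→1 (1)
 38  0000010100001→0 (0)
 39  0000101000010→0 (1)
 40  0001010000101→0 (1)
 41  0010100001011→0 (1)
 42  0101000010111→0 (0)
 43  1010000101110→1 (1)
 44  0100001011101→0 (1)
 45  1000010111011→1 (1)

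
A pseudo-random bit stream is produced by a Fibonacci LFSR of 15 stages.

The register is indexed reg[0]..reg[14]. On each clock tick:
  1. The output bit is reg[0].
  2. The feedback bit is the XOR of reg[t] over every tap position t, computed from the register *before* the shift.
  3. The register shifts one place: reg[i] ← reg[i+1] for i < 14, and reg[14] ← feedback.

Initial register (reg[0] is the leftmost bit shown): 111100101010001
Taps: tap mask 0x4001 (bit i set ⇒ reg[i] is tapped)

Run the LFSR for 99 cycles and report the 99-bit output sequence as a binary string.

step | reg (before) | out | fb
   0 | 111100101010001 | 1 | 0
   1 | 111001010100010 | 1 | 1
   2 | 110010101000101 | 1 | 0
   3 | 100101010001010 | 1 | 1
   4 | 001010100010101 | 0 | 1
   5 | 010101000101011 | 0 | 1
   6 | 101010001010111 | 1 | 0
   7 | 010100010101110 | 0 | 0
   8 | 101000101011100 | 1 | 1
   9 | 010001010111001 | 0 | 1
  10 | 100010101110011 | 1 | 0
  11 | 000101011100110 | 0 | 0
  12 | 001010111001100 | 0 | 0
  13 | 010101110011000 | 0 | 0
  14 | 101011100110000 | 1 | 1
  15 | 010111001100001 | 0 | 1
  16 | 101110011000011 | 1 | 0
  17 | 011100110000110 | 0 | 0
  18 | 111001100001100 | 1 | 1
  19 | 110011000011001 | 1 | 0
  20 | 100110000110010 | 1 | 1
  21 | 001100001100101 | 0 | 1
  22 | 011000011001011 | 0 | 1
  23 | 110000110010111 | 1 | 0
  24 | 100001100101110 | 1 | 1
  25 | 000011001011101 | 0 | 1
  26 | 000110010111011 | 0 | 1
  27 | 001100101110111 | 0 | 1
  28 | 011001011101111 | 0 | 1
  29 | 110010111011111 | 1 | 0
  30 | 100101110111110 | 1 | 1
  31 | 001011101111101 | 0 | 1
  32 | 010111011111011 | 0 | 1
  33 | 101110111110111 | 1 | 0
  34 | 011101111101110 | 0 | 0
  35 | 111011111011100 | 1 | 1
  36 | 110111110111001 | 1 | 0
  37 | 101111101110010 | 1 | 1
  38 | 011111011100101 | 0 | 1
  39 | 111110111001011 | 1 | 0
  40 | 111101110010110 | 1 | 1
  41 | 111011100101101 | 1 | 0
  42 | 110111001011010 | 1 | 1
  43 | 101110010110101 | 1 | 0
  44 | 011100101101010 | 0 | 0
  45 | 111001011010100 | 1 | 1
  46 | 110010110101001 | 1 | 0
  47 | 100101101010010 | 1 | 1
  48 | 001011010100101 | 0 | 1
  49 | 010110101001011 | 0 | 1
  50 | 101101010010111 | 1 | 0
  51 | 011010100101110 | 0 | 0
  52 | 110101001011100 | 1 | 1
  53 | 101010010111001 | 1 | 0
  54 | 010100101110010 | 0 | 0
  55 | 101001011100100 | 1 | 1
  56 | 010010111001001 | 0 | 1
  57 | 100101110010011 | 1 | 0
  58 | 001011100100110 | 0 | 0
  59 | 010111001001100 | 0 | 0
  60 | 101110010011000 | 1 | 1
  61 | 011100100110001 | 0 | 1
  62 | 111001001100011 | 1 | 0
  63 | 110010011000110 | 1 | 1
  64 | 100100110001101 | 1 | 0
  65 | 001001100011010 | 0 | 0
  66 | 010011000110100 | 0 | 0
  67 | 100110001101000 | 1 | 1
  68 | 001100011010001 | 0 | 1
  69 | 011000110100011 | 0 | 1
  70 | 110001101000111 | 1 | 0
  71 | 100011010001110 | 1 | 1
  72 | 000110100011101 | 0 | 1
  73 | 001101000111011 | 0 | 1
  74 | 011010001110111 | 0 | 1
  75 | 110100011101111 | 1 | 0
  76 | 101000111011110 | 1 | 1
  77 | 010001110111101 | 0 | 1
  78 | 100011101111011 | 1 | 0
  79 | 000111011110110 | 0 | 0
  80 | 001110111101100 | 0 | 0
  81 | 011101111011000 | 0 | 0
  82 | 111011110110000 | 1 | 1
  83 | 110111101100001 | 1 | 0
  84 | 101111011000010 | 1 | 1
  85 | 011110110000101 | 0 | 1
  86 | 111101100001011 | 1 | 0
  87 | 111011000010110 | 1 | 1
  88 | 110110000101101 | 1 | 0
  89 | 101100001011010 | 1 | 1
  90 | 011000010110101 | 0 | 1
  91 | 110000101101011 | 1 | 0
  92 | 100001011010110 | 1 | 1
  93 | 000010110101101 | 0 | 1
  94 | 000101101011011 | 0 | 1
  95 | 001011010110111 | 0 | 1
  96 | 010110101101111 | 0 | 1
  97 | 101101011011111 | 1 | 0
  98 | 011010110111110 | 0 | 0

111100101010001010111001100001100101110111110111001011010100101110010011000110100011101111011000010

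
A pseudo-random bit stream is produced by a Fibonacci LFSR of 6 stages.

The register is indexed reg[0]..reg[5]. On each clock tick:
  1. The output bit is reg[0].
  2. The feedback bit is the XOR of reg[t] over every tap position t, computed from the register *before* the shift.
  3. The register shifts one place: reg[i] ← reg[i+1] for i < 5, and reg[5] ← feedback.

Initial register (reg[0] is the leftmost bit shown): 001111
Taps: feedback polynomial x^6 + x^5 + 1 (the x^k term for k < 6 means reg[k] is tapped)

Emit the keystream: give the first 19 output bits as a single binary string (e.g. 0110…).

0011111101010110011

k : reg_k → out_k, fb_k
0: 001111 → 0, fb=1
1: 011111 → 0, fb=1
2: 111111 → 1, fb=0
3: 111110 → 1, fb=1
4: 111101 → 1, fb=0
5: 111010 → 1, fb=1
6: 110101 → 1, fb=0
7: 101010 → 1, fb=1
8: 010101 → 0, fb=1
9: 101011 → 1, fb=0
10: 010110 → 0, fb=0
11: 101100 → 1, fb=1
12: 011001 → 0, fb=1
13: 110011 → 1, fb=0
14: 100110 → 1, fb=1
15: 001101 → 0, fb=1
16: 011011 → 0, fb=1
17: 110111 → 1, fb=0
18: 101110 → 1, fb=1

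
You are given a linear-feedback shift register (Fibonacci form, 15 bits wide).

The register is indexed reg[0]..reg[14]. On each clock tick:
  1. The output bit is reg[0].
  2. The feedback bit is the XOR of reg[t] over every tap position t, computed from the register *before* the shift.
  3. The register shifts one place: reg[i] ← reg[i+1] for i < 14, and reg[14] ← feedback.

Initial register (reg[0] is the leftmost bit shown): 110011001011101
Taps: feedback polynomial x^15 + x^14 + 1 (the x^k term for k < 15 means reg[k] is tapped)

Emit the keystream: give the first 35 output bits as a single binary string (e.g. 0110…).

k : reg_k → out_k, fb_k
0: 110011001011101 → 1, fb=0
1: 100110010111010 → 1, fb=1
2: 001100101110101 → 0, fb=1
3: 011001011101011 → 0, fb=1
4: 110010111010111 → 1, fb=0
5: 100101110101110 → 1, fb=1
6: 001011101011101 → 0, fb=1
7: 010111010111011 → 0, fb=1
8: 101110101110111 → 1, fb=0
9: 011101011101110 → 0, fb=0
10: 111010111011100 → 1, fb=1
11: 110101110111001 → 1, fb=0
12: 101011101110010 → 1, fb=1
13: 010111011100101 → 0, fb=1
14: 101110111001011 → 1, fb=0
15: 011101110010110 → 0, fb=0
16: 111011100101100 → 1, fb=1
17: 110111001011001 → 1, fb=0
18: 101110010110010 → 1, fb=1
19: 011100101100101 → 0, fb=1
20: 111001011001011 → 1, fb=0
21: 110010110010110 → 1, fb=1
22: 100101100101101 → 1, fb=0
23: 001011001011010 → 0, fb=0
24: 010110010110100 → 0, fb=0
25: 101100101101000 → 1, fb=1
26: 011001011010001 → 0, fb=1
27: 110010110100011 → 1, fb=0
28: 100101101000110 → 1, fb=1
29: 001011010001101 → 0, fb=1
30: 010110100011011 → 0, fb=1
31: 101101000110111 → 1, fb=0
32: 011010001101110 → 0, fb=0
33: 110100011011100 → 1, fb=1
34: 101000110111001 → 1, fb=0

11001100101110101110111001011001011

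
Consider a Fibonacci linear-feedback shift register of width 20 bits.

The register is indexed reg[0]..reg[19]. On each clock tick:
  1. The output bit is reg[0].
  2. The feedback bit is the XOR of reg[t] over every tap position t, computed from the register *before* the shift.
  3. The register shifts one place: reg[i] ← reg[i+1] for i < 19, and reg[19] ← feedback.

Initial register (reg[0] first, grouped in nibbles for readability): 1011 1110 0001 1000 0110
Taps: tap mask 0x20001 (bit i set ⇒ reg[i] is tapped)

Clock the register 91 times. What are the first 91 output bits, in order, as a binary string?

1011111000011000011001110000000110110000011111111110011111111000111000100011100010011101100

tick  register→output (feedback)
  0  10111110000110000110→1 (0)
  1  01111100001100001100→0 (1)
  2  11111000011000011001→1 (1)
  3  11110000110000110011→1 (1)
  4  11100001100001100111→1 (0)
  5  11000011000011001110→1 (0)
  6  10000110000110011100→1 (0)
  7  00001100001100111000→0 (0)
  8  00011000011001110000→0 (0)
  9  00110000110011100000→0 (0)
 10  01100001100111000000→0 (0)
 11  11000011001110000000→1 (1)
 12  10000110011100000001→1 (1)
 13  00001100111000000011→0 (0)
 14  00011001110000000110→0 (1)
 15  00110011100000001101→0 (1)
 16  01100111000000011011→0 (0)
 17  11001110000000110110→1 (0)
 18  10011100000001101100→1 (0)
 19  00111000000011011000→0 (0)
 20  01110000000110110000→0 (0)
 21  11100000001101100000→1 (1)
 22  11000000011011000001→1 (1)
 23  10000000110110000011→1 (1)
 24  00000001101100000111→0 (1)
 25  00000011011000001111→0 (1)
 26  00000110110000011111→0 (1)
 27  00001101100000111111→0 (1)
 28  00011011000001111111→0 (1)
 29  00110110000011111111→0 (1)
 30  01101100000111111111→0 (1)
 31  11011000001111111111→1 (0)
 32  10110000011111111110→1 (0)
 33  01100000111111111100→0 (1)
 34  11000001111111111001→1 (1)
 35  10000011111111110011→1 (1)
 36  00000111111111100111→0 (1)
 37  00001111111111001111→0 (1)
 38  00011111111110011111→0 (1)
 39  00111111111100111111→0 (1)
 40  01111111111001111111→0 (1)
 41  11111111110011111111→1 (0)
 42  11111111100111111110→1 (0)
 43  11111111001111111100→1 (0)
 44  11111110011111111000→1 (1)
 45  11111100111111110001→1 (1)
 46  11111001111111100011→1 (1)
 47  11110011111111000111→1 (0)
 48  11100111111110001110→1 (0)
 49  11001111111100011100→1 (0)
 50  10011111111000111000→1 (1)
 51  00111111110001110001→0 (0)
 52  01111111100011100010→0 (0)
 53  11111111000111000100→1 (0)
 54  11111110001110001000→1 (1)
 55  11111100011100010001→1 (1)
 56  11111000111000100011→1 (1)
 57  11110001110001000111→1 (0)
 58  11100011100010001110→1 (0)
 59  11000111000100011100→1 (0)
 60  10001110001000111000→1 (1)
 61  00011100010001110001→0 (0)
 62  00111000100011100010→0 (0)
 63  01110001000111000100→0 (1)
 64  11100010001110001001→1 (1)
 65  11000100011100010011→1 (1)
 66  10001000111000100111→1 (0)
 67  00010001110001001110→0 (1)
 68  00100011100010011101→0 (1)
 69  01000111000100111011→0 (0)
 70  10001110001001110110→1 (0)
 71  00011100010011101100→0 (1)
 72  00111000100111011001→0 (0)
 73  01110001001110110010→0 (0)
 74  11100010011101100100→1 (0)
 75  11000100111011001000→1 (1)
 76  10001001110110010001→1 (1)
 77  00010011101100100011→0 (0)
 78  00100111011001000110→0 (1)
 79  01001110110010001101→0 (1)
 80  10011101100100011011→1 (1)
 81  00111011001000110111→0 (1)
 82  01110110010001101111→0 (1)
 83  11101100100011011111→1 (0)
 84  11011001000110111110→1 (0)
 85  10110010001101111100→1 (0)
 86  01100100011011111000→0 (0)
 87  11001000110111110000→1 (1)
 88  10010001101111100001→1 (1)
 89  00100011011111000011→0 (0)
 90  01000110111110000110→0 (1)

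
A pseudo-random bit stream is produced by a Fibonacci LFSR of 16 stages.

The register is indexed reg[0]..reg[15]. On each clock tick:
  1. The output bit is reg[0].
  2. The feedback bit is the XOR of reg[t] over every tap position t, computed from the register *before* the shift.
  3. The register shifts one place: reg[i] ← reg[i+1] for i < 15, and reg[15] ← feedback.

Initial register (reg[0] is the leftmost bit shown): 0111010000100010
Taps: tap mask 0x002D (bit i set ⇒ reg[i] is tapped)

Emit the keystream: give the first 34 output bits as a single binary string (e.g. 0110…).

k : reg_k → out_k, fb_k
0: 0111010000100010 → 0, fb=1
1: 1110100001000101 → 1, fb=0
2: 1101000010001010 → 1, fb=0
3: 1010000100010100 → 1, fb=0
4: 0100001000101000 → 0, fb=0
5: 1000010001010000 → 1, fb=0
6: 0000100010100000 → 0, fb=0
7: 0001000101000000 → 0, fb=1
8: 0010001010000001 → 0, fb=1
9: 0100010100000011 → 0, fb=1
10: 1000101000000111 → 1, fb=1
11: 0001010000001111 → 0, fb=0
12: 0010100000011110 → 0, fb=1
13: 0101000000111101 → 0, fb=1
14: 1010000001111011 → 1, fb=0
15: 0100000011110110 → 0, fb=0
16: 1000000111101100 → 1, fb=1
17: 0000001111011001 → 0, fb=0
18: 0000011110110010 → 0, fb=1
19: 0000111101100101 → 0, fb=1
20: 0001111011001011 → 0, fb=0
21: 0011110110010110 → 0, fb=1
22: 0111101100101101 → 0, fb=0
23: 1111011001011010 → 1, fb=0
24: 1110110010110100 → 1, fb=1
25: 1101100101101001 → 1, fb=0
26: 1011001011010010 → 1, fb=1
27: 0110010110100101 → 0, fb=0
28: 1100101101001010 → 1, fb=1
29: 1001011010010101 → 1, fb=1
30: 0010110100101011 → 0, fb=0
31: 0101101001010110 → 0, fb=1
32: 1011010010101101 → 1, fb=0
33: 0110100101011010 → 0, fb=1

0111010000100010100000011110110010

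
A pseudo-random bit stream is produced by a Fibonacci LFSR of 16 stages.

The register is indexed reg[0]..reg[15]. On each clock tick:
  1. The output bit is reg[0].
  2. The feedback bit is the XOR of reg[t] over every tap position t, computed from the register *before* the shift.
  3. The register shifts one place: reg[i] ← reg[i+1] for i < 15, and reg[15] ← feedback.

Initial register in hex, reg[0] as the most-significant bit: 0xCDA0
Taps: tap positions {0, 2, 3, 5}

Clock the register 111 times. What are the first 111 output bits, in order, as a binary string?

k : reg_k → out_k, fb_k
0: 1100110110100000 → 1, fb=0
1: 1001101101000000 → 1, fb=0
2: 0011011010000000 → 0, fb=1
3: 0110110100000001 → 0, fb=0
4: 1101101000000010 → 1, fb=0
5: 1011010000000100 → 1, fb=0
6: 0110100000001000 → 0, fb=1
7: 1101000000010001 → 1, fb=0
8: 1010000000100010 → 1, fb=0
9: 0100000001000100 → 0, fb=0
10: 1000000010001000 → 1, fb=1
11: 0000000100010001 → 0, fb=0
12: 0000001000100010 → 0, fb=0
13: 0000010001000100 → 0, fb=1
14: 0000100010001001 → 0, fb=0
15: 0001000100010010 → 0, fb=1
16: 0010001000100101 → 0, fb=1
17: 0100010001001011 → 0, fb=1
18: 1000100010010111 → 1, fb=1
19: 0001000100101111 → 0, fb=1
20: 0010001001011111 → 0, fb=1
21: 0100010010111111 → 0, fb=1
22: 1000100101111111 → 1, fb=1
23: 0001001011111111 → 0, fb=1
24: 0010010111111111 → 0, fb=0
25: 0100101111111110 → 0, fb=0
26: 1001011111111100 → 1, fb=1
27: 0010111111111001 → 0, fb=0
28: 0101111111110010 → 0, fb=0
29: 1011111111100100 → 1, fb=0
30: 0111111111001000 → 0, fb=1
31: 1111111110010001 → 1, fb=0
32: 1111111100100010 → 1, fb=0
33: 1111111001000100 → 1, fb=0
34: 1111110010001000 → 1, fb=0
35: 1111100100010000 → 1, fb=1
36: 1111001000100001 → 1, fb=1
37: 1110010001000011 → 1, fb=1
38: 1100100010000111 → 1, fb=1
39: 1001000100001111 → 1, fb=0
40: 0010001000011110 → 0, fb=1
41: 0100010000111101 → 0, fb=1
42: 1000100001111011 → 1, fb=1
43: 0001000011110111 → 0, fb=1
44: 0010000111101111 → 0, fb=1
45: 0100001111011111 → 0, fb=0
46: 1000011110111110 → 1, fb=0
47: 0000111101111100 → 0, fb=1
48: 0001111011111001 → 0, fb=0
49: 0011110111110010 → 0, fb=1
50: 0111101111100101 → 0, fb=0
51: 1111011111001010 → 1, fb=0
52: 1110111110010100 → 1, fb=1
53: 1101111100101001 → 1, fb=1
54: 1011111001010011 → 1, fb=0
55: 0111110010100110 → 0, fb=1
56: 1111100101001101 → 1, fb=1
57: 1111001010011011 → 1, fb=1
58: 1110010100110111 → 1, fb=1
59: 1100101001101111 → 1, fb=1
60: 1001010011011111 → 1, fb=1
61: 0010100110111111 → 0, fb=1
62: 0101001101111111 → 0, fb=1
63: 1010011011111111 → 1, fb=1
64: 0100110111111111 → 0, fb=1
65: 1001101111111111 → 1, fb=0
66: 0011011111111110 → 0, fb=1
67: 0110111111111101 → 0, fb=0
68: 1101111111111010 → 1, fb=1
69: 1011111111110101 → 1, fb=0
70: 0111111111101010 → 0, fb=1
71: 1111111111010101 → 1, fb=0
72: 1111111110101010 → 1, fb=0
73: 1111111101010100 → 1, fb=0
74: 1111111010101000 → 1, fb=0
75: 1111110101010000 → 1, fb=0
76: 1111101010100000 → 1, fb=1
77: 1111010101000001 → 1, fb=0
78: 1110101010000010 → 1, fb=0
79: 1101010100000100 → 1, fb=1
80: 1010101000001001 → 1, fb=0
81: 0101010000010010 → 0, fb=0
82: 1010100000100100 → 1, fb=0
83: 0101000001001000 → 0, fb=1
84: 1010000010010001 → 1, fb=0
85: 0100000100100010 → 0, fb=0
86: 1000001001000100 → 1, fb=1
87: 0000010010001001 → 0, fb=1
88: 0000100100010011 → 0, fb=0
89: 0001001000100110 → 0, fb=1
90: 0010010001001101 → 0, fb=0
91: 0100100010011010 → 0, fb=0
92: 1001000100110100 → 1, fb=0
93: 0010001001101000 → 0, fb=1
94: 0100010011010001 → 0, fb=1
95: 1000100110100011 → 1, fb=1
96: 0001001101000111 → 0, fb=1
97: 0010011010001111 → 0, fb=0
98: 0100110100011110 → 0, fb=1
99: 1001101000111101 → 1, fb=0
100: 0011010001111010 → 0, fb=1
101: 0110100011110101 → 0, fb=1
102: 1101000111101011 → 1, fb=0
103: 1010001111010110 → 1, fb=0
104: 0100011110101100 → 0, fb=1
105: 1000111101011001 → 1, fb=0
106: 0001111010110010 → 0, fb=0
107: 0011110101100100 → 0, fb=1
108: 0111101011001001 → 0, fb=0
109: 1111010110010010 → 1, fb=0
110: 1110101100100100 → 1, fb=0

110011011010000000100010001001011111111100100010000111101111100101001101111111111010101000001001000100110100011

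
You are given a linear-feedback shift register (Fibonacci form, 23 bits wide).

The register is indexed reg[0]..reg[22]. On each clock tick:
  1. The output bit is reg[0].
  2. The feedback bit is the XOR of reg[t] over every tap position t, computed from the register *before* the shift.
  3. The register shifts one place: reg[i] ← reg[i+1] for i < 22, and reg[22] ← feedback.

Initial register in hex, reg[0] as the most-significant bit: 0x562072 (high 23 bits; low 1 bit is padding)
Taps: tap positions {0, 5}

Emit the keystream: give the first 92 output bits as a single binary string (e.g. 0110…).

step | reg (before) | out | fb
   0 | 01010110001000000111001 | 0 | 1
   1 | 10101100010000001110011 | 1 | 0
   2 | 01011000100000011100110 | 0 | 0
   3 | 10110001000000111001100 | 1 | 1
   4 | 01100010000001110011001 | 0 | 0
   5 | 11000100000011100110010 | 1 | 0
   6 | 10001000000111001100100 | 1 | 1
   7 | 00010000001110011001001 | 0 | 0
   8 | 00100000011100110010010 | 0 | 0
   9 | 01000000111001100100100 | 0 | 0
  10 | 10000001110011001001000 | 1 | 1
  11 | 00000011100110010010001 | 0 | 0
  12 | 00000111001100100100010 | 0 | 1
  13 | 00001110011001001000101 | 0 | 1
  14 | 00011100110010010001011 | 0 | 1
  15 | 00111001100100100010111 | 0 | 0
  16 | 01110011001001000101110 | 0 | 0
  17 | 11100110010010001011100 | 1 | 0
  18 | 11001100100100010111000 | 1 | 0
  19 | 10011001001000101110000 | 1 | 1
  20 | 00110010010001011100001 | 0 | 0
  21 | 01100100100010111000010 | 0 | 1
  22 | 11001001000101110000101 | 1 | 1
  23 | 10010010001011100001011 | 1 | 1
  24 | 00100100010111000010111 | 0 | 1
  25 | 01001000101110000101111 | 0 | 0
  26 | 10010001011100001011110 | 1 | 1
  27 | 00100010111000010111101 | 0 | 0
  28 | 01000101110000101111010 | 0 | 1
  29 | 10001011100001011110101 | 1 | 1
  30 | 00010111000010111101011 | 0 | 1
  31 | 00101110000101111010111 | 0 | 1
  32 | 01011100001011110101111 | 0 | 1
  33 | 10111000010111101011111 | 1 | 1
  34 | 01110000101111010111111 | 0 | 0
  35 | 11100001011110101111110 | 1 | 1
  36 | 11000010111101011111101 | 1 | 1
  37 | 10000101111010111111011 | 1 | 0
  38 | 00001011110101111110110 | 0 | 0
  39 | 00010111101011111101100 | 0 | 1
  40 | 00101111010111111011001 | 0 | 1
  41 | 01011110101111110110011 | 0 | 1
  42 | 10111101011111101100111 | 1 | 0
  43 | 01111010111111011001110 | 0 | 0
  44 | 11110101111110110011100 | 1 | 0
  45 | 11101011111101100111000 | 1 | 1
  46 | 11010111111011001110001 | 1 | 0
  47 | 10101111110110011100010 | 1 | 0
  48 | 01011111101100111000100 | 0 | 1
  49 | 10111111011001110001001 | 1 | 0
  50 | 01111110110011100010010 | 0 | 1
  51 | 11111101100111000100101 | 1 | 0
  52 | 11111011001110001001010 | 1 | 1
  53 | 11110110011100010010101 | 1 | 0
  54 | 11101100111000100101010 | 1 | 0
  55 | 11011001110001001010100 | 1 | 1
  56 | 10110011100010010101001 | 1 | 1
  57 | 01100111000100101010011 | 0 | 1
  58 | 11001110001001010100111 | 1 | 0
  59 | 10011100010010101001110 | 1 | 0
  60 | 00111000100101010011100 | 0 | 0
  61 | 01110001001010100111000 | 0 | 0
  62 | 11100010010101001110000 | 1 | 1
  63 | 11000100101010011100001 | 1 | 0
  64 | 10001001010100111000010 | 1 | 1
  65 | 00010010101001110000101 | 0 | 0
  66 | 00100101010011100001010 | 0 | 1
  67 | 01001010100111000010101 | 0 | 0
  68 | 10010101001110000101010 | 1 | 0
  69 | 00101010011100001010100 | 0 | 0
  70 | 01010100111000010101000 | 0 | 1
  71 | 10101001110000101010001 | 1 | 1
  72 | 01010011100001010100011 | 0 | 0
  73 | 10100111000010101000110 | 1 | 0
  74 | 01001110000101010001100 | 0 | 1
  75 | 10011100001010100011001 | 1 | 0
  76 | 00111000010101000110010 | 0 | 0
  77 | 01110000101010001100100 | 0 | 0
  78 | 11100001010100011001000 | 1 | 1
  79 | 11000010101000110010001 | 1 | 1
  80 | 10000101010001100100011 | 1 | 0
  81 | 00001010100011001000110 | 0 | 0
  82 | 00010101000110010001100 | 0 | 1
  83 | 00101010001100100011001 | 0 | 0
  84 | 01010100011001000110010 | 0 | 1
  85 | 10101000110010001100101 | 1 | 1
  86 | 01010001100100011001011 | 0 | 0
  87 | 10100011001000110010110 | 1 | 1
  88 | 01000110010001100101101 | 0 | 1
  89 | 10001100100011001011011 | 1 | 0
  90 | 00011001000110010110110 | 0 | 0
  91 | 00110010001100101101100 | 0 | 0

01010110001000000111001100100100010111000010111101011111101100111000100101010011100001010100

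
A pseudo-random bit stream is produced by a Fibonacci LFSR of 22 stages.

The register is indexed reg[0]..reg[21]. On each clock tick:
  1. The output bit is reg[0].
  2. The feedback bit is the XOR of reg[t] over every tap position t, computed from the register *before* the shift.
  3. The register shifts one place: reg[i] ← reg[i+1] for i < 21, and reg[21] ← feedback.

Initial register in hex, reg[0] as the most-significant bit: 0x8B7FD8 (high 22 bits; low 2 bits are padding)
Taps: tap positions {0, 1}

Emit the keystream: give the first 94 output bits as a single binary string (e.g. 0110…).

1000101101111111110110100111011000000001101110100110100000001011001110101110000001110101001111

step | reg (before) | out | fb
   0 | 1000101101111111110110 | 1 | 1
   1 | 0001011011111111101101 | 0 | 0
   2 | 0010110111111111011010 | 0 | 0
   3 | 0101101111111110110100 | 0 | 1
   4 | 1011011111111101101001 | 1 | 1
   5 | 0110111111111011010011 | 0 | 1
   6 | 1101111111110110100111 | 1 | 0
   7 | 1011111111101101001110 | 1 | 1
   8 | 0111111111011010011101 | 0 | 1
   9 | 1111111110110100111011 | 1 | 0
  10 | 1111111101101001110110 | 1 | 0
  11 | 1111111011010011101100 | 1 | 0
  12 | 1111110110100111011000 | 1 | 0
  13 | 1111101101001110110000 | 1 | 0
  14 | 1111011010011101100000 | 1 | 0
  15 | 1110110100111011000000 | 1 | 0
  16 | 1101101001110110000000 | 1 | 0
  17 | 1011010011101100000000 | 1 | 1
  18 | 0110100111011000000001 | 0 | 1
  19 | 1101001110110000000011 | 1 | 0
  20 | 1010011101100000000110 | 1 | 1
  21 | 0100111011000000001101 | 0 | 1
  22 | 1001110110000000011011 | 1 | 1
  23 | 0011101100000000110111 | 0 | 0
  24 | 0111011000000001101110 | 0 | 1
  25 | 1110110000000011011101 | 1 | 0
  26 | 1101100000000110111010 | 1 | 0
  27 | 1011000000001101110100 | 1 | 1
  28 | 0110000000011011101001 | 0 | 1
  29 | 1100000000110111010011 | 1 | 0
  30 | 1000000001101110100110 | 1 | 1
  31 | 0000000011011101001101 | 0 | 0
  32 | 0000000110111010011010 | 0 | 0
  33 | 0000001101110100110100 | 0 | 0
  34 | 0000011011101001101000 | 0 | 0
  35 | 0000110111010011010000 | 0 | 0
  36 | 0001101110100110100000 | 0 | 0
  37 | 0011011101001101000000 | 0 | 0
  38 | 0110111010011010000000 | 0 | 1
  39 | 1101110100110100000001 | 1 | 0
  40 | 1011101001101000000010 | 1 | 1
  41 | 0111010011010000000101 | 0 | 1
  42 | 1110100110100000001011 | 1 | 0
  43 | 1101001101000000010110 | 1 | 0
  44 | 1010011010000000101100 | 1 | 1
  45 | 0100110100000001011001 | 0 | 1
  46 | 1001101000000010110011 | 1 | 1
  47 | 0011010000000101100111 | 0 | 0
  48 | 0110100000001011001110 | 0 | 1
  49 | 1101000000010110011101 | 1 | 0
  50 | 1010000000101100111010 | 1 | 1
  51 | 0100000001011001110101 | 0 | 1
  52 | 1000000010110011101011 | 1 | 1
  53 | 0000000101100111010111 | 0 | 0
  54 | 0000001011001110101110 | 0 | 0
  55 | 0000010110011101011100 | 0 | 0
  56 | 0000101100111010111000 | 0 | 0
  57 | 0001011001110101110000 | 0 | 0
  58 | 0010110011101011100000 | 0 | 0
  59 | 0101100111010111000000 | 0 | 1
  60 | 1011001110101110000001 | 1 | 1
  61 | 0110011101011100000011 | 0 | 1
  62 | 1100111010111000000111 | 1 | 0
  63 | 1001110101110000001110 | 1 | 1
  64 | 0011101011100000011101 | 0 | 0
  65 | 0111010111000000111010 | 0 | 1
  66 | 1110101110000001110101 | 1 | 0
  67 | 1101011100000011101010 | 1 | 0
  68 | 1010111000000111010100 | 1 | 1
  69 | 0101110000001110101001 | 0 | 1
  70 | 1011100000011101010011 | 1 | 1
  71 | 0111000000111010100111 | 0 | 1
  72 | 1110000001110101001111 | 1 | 0
  73 | 1100000011101010011110 | 1 | 0
  74 | 1000000111010100111100 | 1 | 1
  75 | 0000001110101001111001 | 0 | 0
  76 | 0000011101010011110010 | 0 | 0
  77 | 0000111010100111100100 | 0 | 0
  78 | 0001110101001111001000 | 0 | 0
  79 | 0011101010011110010000 | 0 | 0
  80 | 0111010100111100100000 | 0 | 1
  81 | 1110101001111001000001 | 1 | 0
  82 | 1101010011110010000010 | 1 | 0
  83 | 1010100111100100000100 | 1 | 1
  84 | 0101001111001000001001 | 0 | 1
  85 | 1010011110010000010011 | 1 | 1
  86 | 0100111100100000100111 | 0 | 1
  87 | 1001111001000001001111 | 1 | 1
  88 | 0011110010000010011111 | 0 | 0
  89 | 0111100100000100111110 | 0 | 1
  90 | 1111001000001001111101 | 1 | 0
  91 | 1110010000010011111010 | 1 | 0
  92 | 1100100000100111110100 | 1 | 0
  93 | 1001000001001111101000 | 1 | 1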